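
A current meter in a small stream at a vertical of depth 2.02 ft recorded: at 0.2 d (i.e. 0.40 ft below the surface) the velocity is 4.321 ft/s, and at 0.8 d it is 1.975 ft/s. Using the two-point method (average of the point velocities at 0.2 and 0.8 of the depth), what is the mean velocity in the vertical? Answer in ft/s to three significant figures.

3.15 ft/s

v̄ = (4.321 + 1.975) / 2 = 3.148 ft/s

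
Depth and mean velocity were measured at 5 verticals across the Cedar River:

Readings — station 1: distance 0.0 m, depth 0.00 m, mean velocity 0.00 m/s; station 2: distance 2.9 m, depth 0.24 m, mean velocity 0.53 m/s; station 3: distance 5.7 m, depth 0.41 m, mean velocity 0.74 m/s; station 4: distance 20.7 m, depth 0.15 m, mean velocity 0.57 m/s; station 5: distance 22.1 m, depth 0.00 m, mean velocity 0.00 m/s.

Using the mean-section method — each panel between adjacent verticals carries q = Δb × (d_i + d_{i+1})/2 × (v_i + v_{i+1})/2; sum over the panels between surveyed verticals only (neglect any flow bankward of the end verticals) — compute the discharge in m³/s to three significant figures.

Panel 1-2: Δb = 2.9 m, d̄ = (0.00+0.24)/2 = 0.12, v̄ = (0.00+0.53)/2 = 0.265 → q = 2.9×0.12×0.265 = 0.09222 m³/s
Panel 2-3: Δb = 2.8 m, d̄ = (0.24+0.41)/2 = 0.325, v̄ = (0.53+0.74)/2 = 0.635 → q = 2.8×0.325×0.635 = 0.5779 m³/s
Panel 3-4: Δb = 15 m, d̄ = (0.41+0.15)/2 = 0.28, v̄ = (0.74+0.57)/2 = 0.655 → q = 15×0.28×0.655 = 2.751 m³/s
Panel 4-5: Δb = 1.4 m, d̄ = (0.15+0.00)/2 = 0.075, v̄ = (0.57+0.00)/2 = 0.285 → q = 1.4×0.075×0.285 = 0.02993 m³/s
Q = Σ q = 3.451 m³/s

3.45 m³/s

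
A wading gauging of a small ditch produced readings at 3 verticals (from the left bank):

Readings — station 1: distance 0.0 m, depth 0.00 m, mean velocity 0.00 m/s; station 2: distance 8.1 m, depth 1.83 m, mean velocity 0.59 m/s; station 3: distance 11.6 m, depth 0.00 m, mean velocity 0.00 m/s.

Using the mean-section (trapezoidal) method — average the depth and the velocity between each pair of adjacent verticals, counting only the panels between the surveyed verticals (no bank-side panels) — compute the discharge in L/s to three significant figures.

Panel 1-2: Δb = 8.1 m, d̄ = (0.00+1.83)/2 = 0.915, v̄ = (0.00+0.59)/2 = 0.295 → q = 8.1×0.915×0.295 = 2.186 m³/s
Panel 2-3: Δb = 3.5 m, d̄ = (1.83+0.00)/2 = 0.915, v̄ = (0.59+0.00)/2 = 0.295 → q = 3.5×0.915×0.295 = 0.9447 m³/s
Q = Σ q = 3.131 m³/s
= 3.131 × 1000 = 3131 L/s

3130 L/s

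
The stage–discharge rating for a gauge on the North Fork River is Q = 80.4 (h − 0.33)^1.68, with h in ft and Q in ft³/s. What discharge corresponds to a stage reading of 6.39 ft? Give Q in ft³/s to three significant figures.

1660 ft³/s

Q = 80.4 × (6.39 − 0.33)^1.68 = 80.4 × 6.06^1.68 = 1659 ft³/s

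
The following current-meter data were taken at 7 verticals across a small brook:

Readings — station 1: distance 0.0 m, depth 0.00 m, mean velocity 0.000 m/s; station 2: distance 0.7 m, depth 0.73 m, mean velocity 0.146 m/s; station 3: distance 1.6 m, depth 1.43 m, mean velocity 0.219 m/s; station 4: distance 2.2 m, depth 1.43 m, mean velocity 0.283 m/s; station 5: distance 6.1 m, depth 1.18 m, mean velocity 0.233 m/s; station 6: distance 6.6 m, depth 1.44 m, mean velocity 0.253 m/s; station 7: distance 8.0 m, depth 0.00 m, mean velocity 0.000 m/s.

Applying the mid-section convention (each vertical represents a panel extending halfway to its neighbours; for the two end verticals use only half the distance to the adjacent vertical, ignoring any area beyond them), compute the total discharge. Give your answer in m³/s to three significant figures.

w_2 = (1.6 − 0.0)/2 = 0.8 m; q_2 = 0.146 × 0.73 × 0.8 = 0.08526 m³/s
w_3 = (2.2 − 0.7)/2 = 0.75 m; q_3 = 0.219 × 1.43 × 0.75 = 0.2349 m³/s
w_4 = (6.1 − 1.6)/2 = 2.25 m; q_4 = 0.283 × 1.43 × 2.25 = 0.9106 m³/s
w_5 = (6.6 − 2.2)/2 = 2.2 m; q_5 = 0.233 × 1.18 × 2.2 = 0.6049 m³/s
w_6 = (8.0 − 6.1)/2 = 0.95 m; q_6 = 0.253 × 1.44 × 0.95 = 0.3461 m³/s
Stations 1, 7 contribute zero (depth or velocity is 0).
Q = Σ qᵢ = 2.182 m³/s

2.18 m³/s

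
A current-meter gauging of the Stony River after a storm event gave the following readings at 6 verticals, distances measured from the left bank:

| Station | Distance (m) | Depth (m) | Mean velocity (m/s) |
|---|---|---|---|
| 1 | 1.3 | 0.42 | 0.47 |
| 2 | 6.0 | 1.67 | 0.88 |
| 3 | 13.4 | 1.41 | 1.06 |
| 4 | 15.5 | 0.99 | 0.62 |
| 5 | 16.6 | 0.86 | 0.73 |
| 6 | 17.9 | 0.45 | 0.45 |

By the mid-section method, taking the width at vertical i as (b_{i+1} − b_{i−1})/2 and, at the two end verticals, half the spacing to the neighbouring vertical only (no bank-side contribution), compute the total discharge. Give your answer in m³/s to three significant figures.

w_1 = (6.0 − 1.3)/2 = 2.35 m; q_1 = 0.47 × 0.42 × 2.35 = 0.4639 m³/s
w_2 = (13.4 − 1.3)/2 = 6.05 m; q_2 = 0.88 × 1.67 × 6.05 = 8.891 m³/s
w_3 = (15.5 − 6.0)/2 = 4.75 m; q_3 = 1.06 × 1.41 × 4.75 = 7.099 m³/s
w_4 = (16.6 − 13.4)/2 = 1.6 m; q_4 = 0.62 × 0.99 × 1.6 = 0.9821 m³/s
w_5 = (17.9 − 15.5)/2 = 1.2 m; q_5 = 0.73 × 0.86 × 1.2 = 0.7534 m³/s
w_6 = (17.9 − 16.6)/2 = 0.65 m; q_6 = 0.45 × 0.45 × 0.65 = 0.1316 m³/s
Q = Σ qᵢ = 18.32 m³/s

18.3 m³/s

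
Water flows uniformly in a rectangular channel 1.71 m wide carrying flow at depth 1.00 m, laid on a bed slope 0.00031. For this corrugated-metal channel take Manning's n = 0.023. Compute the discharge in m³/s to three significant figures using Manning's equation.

A = b·y = 1.71 × 1.00 = 1.710 m²
P = b + 2y = 1.71 + 2×1.00 = 3.710 m
R = A/P = 1.710/3.710 = 0.4609 m
Q = (1/n)·A·R^(2/3)·S^(1/2) = (1/0.023) × 1.710 × 0.4609^(2/3) × 0.00031^(1/2) = 0.7811 m³/s

0.781 m³/s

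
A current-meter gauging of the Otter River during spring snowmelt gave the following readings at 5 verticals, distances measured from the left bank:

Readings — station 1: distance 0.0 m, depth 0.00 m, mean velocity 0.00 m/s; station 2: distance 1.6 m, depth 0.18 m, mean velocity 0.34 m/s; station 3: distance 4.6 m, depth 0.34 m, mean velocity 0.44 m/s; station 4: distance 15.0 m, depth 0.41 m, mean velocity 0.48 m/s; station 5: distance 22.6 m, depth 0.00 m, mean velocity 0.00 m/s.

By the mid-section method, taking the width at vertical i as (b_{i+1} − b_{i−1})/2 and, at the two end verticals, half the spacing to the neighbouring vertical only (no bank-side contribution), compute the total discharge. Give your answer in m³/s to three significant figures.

2.91 m³/s

w_2 = (4.6 − 0.0)/2 = 2.3 m; q_2 = 0.34 × 0.18 × 2.3 = 0.1408 m³/s
w_3 = (15.0 − 1.6)/2 = 6.7 m; q_3 = 0.44 × 0.34 × 6.7 = 1.002 m³/s
w_4 = (22.6 − 4.6)/2 = 9 m; q_4 = 0.48 × 0.41 × 9 = 1.771 m³/s
Stations 1, 5 contribute zero (depth or velocity is 0).
Q = Σ qᵢ = 2.914 m³/s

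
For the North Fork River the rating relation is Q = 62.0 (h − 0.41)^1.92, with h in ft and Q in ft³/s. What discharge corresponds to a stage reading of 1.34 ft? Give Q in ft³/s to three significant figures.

53.9 ft³/s

Q = 62.0 × (1.34 − 0.41)^1.92 = 62.0 × 0.93^1.92 = 53.94 ft³/s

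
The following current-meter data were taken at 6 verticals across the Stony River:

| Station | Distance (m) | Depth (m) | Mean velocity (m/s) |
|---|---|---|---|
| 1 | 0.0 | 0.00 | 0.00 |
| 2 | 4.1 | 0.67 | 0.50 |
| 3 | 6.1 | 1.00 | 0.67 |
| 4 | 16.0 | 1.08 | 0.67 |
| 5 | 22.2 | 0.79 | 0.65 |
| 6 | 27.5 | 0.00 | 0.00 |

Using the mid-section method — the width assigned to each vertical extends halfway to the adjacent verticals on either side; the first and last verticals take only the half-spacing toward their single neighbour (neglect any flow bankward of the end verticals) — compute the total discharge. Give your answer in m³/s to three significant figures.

w_2 = (6.1 − 0.0)/2 = 3.05 m; q_2 = 0.50 × 0.67 × 3.05 = 1.022 m³/s
w_3 = (16.0 − 4.1)/2 = 5.95 m; q_3 = 0.67 × 1.00 × 5.95 = 3.987 m³/s
w_4 = (22.2 − 6.1)/2 = 8.05 m; q_4 = 0.67 × 1.08 × 8.05 = 5.825 m³/s
w_5 = (27.5 − 16.0)/2 = 5.75 m; q_5 = 0.65 × 0.79 × 5.75 = 2.953 m³/s
Stations 1, 6 contribute zero (depth or velocity is 0).
Q = Σ qᵢ = 13.79 m³/s

13.8 m³/s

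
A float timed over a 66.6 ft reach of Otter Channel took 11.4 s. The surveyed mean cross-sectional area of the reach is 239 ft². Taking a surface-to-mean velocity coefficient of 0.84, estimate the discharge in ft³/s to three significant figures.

v_surface = L / t̄ = 66.6 / 11.4 = 5.842 ft/s
v_mean = 0.84 × 5.842 = 4.907 ft/s
Q = A × v_mean = 239 × 4.907 = 1173 ft³/s

1170 ft³/s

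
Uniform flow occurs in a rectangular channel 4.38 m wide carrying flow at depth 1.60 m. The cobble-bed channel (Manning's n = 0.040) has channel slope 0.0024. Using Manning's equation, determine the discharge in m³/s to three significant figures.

A = b·y = 4.38 × 1.60 = 7.008 m²
P = b + 2y = 4.38 + 2×1.60 = 7.580 m
R = A/P = 7.008/7.580 = 0.9245 m
Q = (1/n)·A·R^(2/3)·S^(1/2) = (1/0.040) × 7.008 × 0.9245^(2/3) × 0.0024^(1/2) = 8.146 m³/s

8.15 m³/s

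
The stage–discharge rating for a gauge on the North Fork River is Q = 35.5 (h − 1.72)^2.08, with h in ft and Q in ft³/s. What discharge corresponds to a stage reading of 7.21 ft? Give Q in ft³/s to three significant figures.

1230 ft³/s

Q = 35.5 × (7.21 − 1.72)^2.08 = 35.5 × 5.49^2.08 = 1226 ft³/s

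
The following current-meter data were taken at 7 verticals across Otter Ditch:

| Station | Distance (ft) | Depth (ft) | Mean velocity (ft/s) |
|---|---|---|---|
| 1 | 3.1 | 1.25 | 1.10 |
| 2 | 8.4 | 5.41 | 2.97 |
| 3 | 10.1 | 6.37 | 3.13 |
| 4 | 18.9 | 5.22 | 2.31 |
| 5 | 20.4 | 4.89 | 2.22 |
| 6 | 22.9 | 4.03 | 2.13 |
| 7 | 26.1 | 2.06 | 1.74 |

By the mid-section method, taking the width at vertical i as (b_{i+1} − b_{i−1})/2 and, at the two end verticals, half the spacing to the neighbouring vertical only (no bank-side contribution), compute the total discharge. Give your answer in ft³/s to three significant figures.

279 ft³/s

w_1 = (8.4 − 3.1)/2 = 2.65 ft; q_1 = 1.10 × 1.25 × 2.65 = 3.644 ft³/s
w_2 = (10.1 − 3.1)/2 = 3.5 ft; q_2 = 2.97 × 5.41 × 3.5 = 56.24 ft³/s
w_3 = (18.9 − 8.4)/2 = 5.25 ft; q_3 = 3.13 × 6.37 × 5.25 = 104.7 ft³/s
w_4 = (20.4 − 10.1)/2 = 5.15 ft; q_4 = 2.31 × 5.22 × 5.15 = 62.10 ft³/s
w_5 = (22.9 − 18.9)/2 = 2 ft; q_5 = 2.22 × 4.89 × 2 = 21.71 ft³/s
w_6 = (26.1 − 20.4)/2 = 2.85 ft; q_6 = 2.13 × 4.03 × 2.85 = 24.46 ft³/s
w_7 = (26.1 − 22.9)/2 = 1.6 ft; q_7 = 1.74 × 2.06 × 1.6 = 5.735 ft³/s
Q = Σ qᵢ = 278.6 ft³/s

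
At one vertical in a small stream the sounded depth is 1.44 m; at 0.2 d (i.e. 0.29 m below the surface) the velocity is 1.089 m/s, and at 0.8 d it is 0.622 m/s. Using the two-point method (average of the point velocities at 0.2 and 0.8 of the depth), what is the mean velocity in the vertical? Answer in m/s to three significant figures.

0.856 m/s

v̄ = (1.089 + 0.622) / 2 = 0.8555 m/s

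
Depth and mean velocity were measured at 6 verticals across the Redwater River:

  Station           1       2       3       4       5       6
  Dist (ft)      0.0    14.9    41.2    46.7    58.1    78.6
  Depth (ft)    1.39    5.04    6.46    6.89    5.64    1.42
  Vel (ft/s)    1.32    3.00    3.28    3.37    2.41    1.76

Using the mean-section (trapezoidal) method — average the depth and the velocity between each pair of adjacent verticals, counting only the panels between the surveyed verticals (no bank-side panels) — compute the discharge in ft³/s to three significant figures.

Panel 1-2: Δb = 14.9 ft, d̄ = (1.39+5.04)/2 = 3.215, v̄ = (1.32+3.00)/2 = 2.16 → q = 14.9×3.215×2.16 = 103.5 ft³/s
Panel 2-3: Δb = 26.3 ft, d̄ = (5.04+6.46)/2 = 5.75, v̄ = (3.00+3.28)/2 = 3.14 → q = 26.3×5.75×3.14 = 474.8 ft³/s
Panel 3-4: Δb = 5.5 ft, d̄ = (6.46+6.89)/2 = 6.675, v̄ = (3.28+3.37)/2 = 3.325 → q = 5.5×6.675×3.325 = 122.1 ft³/s
Panel 4-5: Δb = 11.4 ft, d̄ = (6.89+5.64)/2 = 6.265, v̄ = (3.37+2.41)/2 = 2.89 → q = 11.4×6.265×2.89 = 206.4 ft³/s
Panel 5-6: Δb = 20.5 ft, d̄ = (5.64+1.42)/2 = 3.53, v̄ = (2.41+1.76)/2 = 2.085 → q = 20.5×3.53×2.085 = 150.9 ft³/s
Q = Σ q = 1058 ft³/s

1060 ft³/s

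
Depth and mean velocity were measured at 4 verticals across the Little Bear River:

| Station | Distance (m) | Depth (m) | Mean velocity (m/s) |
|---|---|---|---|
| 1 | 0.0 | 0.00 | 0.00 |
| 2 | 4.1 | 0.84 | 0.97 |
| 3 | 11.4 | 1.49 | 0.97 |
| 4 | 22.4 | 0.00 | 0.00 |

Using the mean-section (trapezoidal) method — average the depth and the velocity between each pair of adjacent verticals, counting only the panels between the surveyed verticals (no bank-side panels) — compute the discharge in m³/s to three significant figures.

Panel 1-2: Δb = 4.1 m, d̄ = (0.00+0.84)/2 = 0.42, v̄ = (0.00+0.97)/2 = 0.485 → q = 4.1×0.42×0.485 = 0.8352 m³/s
Panel 2-3: Δb = 7.3 m, d̄ = (0.84+1.49)/2 = 1.165, v̄ = (0.97+0.97)/2 = 0.97 → q = 7.3×1.165×0.97 = 8.249 m³/s
Panel 3-4: Δb = 11 m, d̄ = (1.49+0.00)/2 = 0.745, v̄ = (0.97+0.00)/2 = 0.485 → q = 11×0.745×0.485 = 3.975 m³/s
Q = Σ q = 13.06 m³/s

13.1 m³/s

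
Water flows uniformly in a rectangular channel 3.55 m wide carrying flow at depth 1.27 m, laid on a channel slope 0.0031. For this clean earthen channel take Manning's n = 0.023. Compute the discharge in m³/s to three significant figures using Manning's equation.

A = b·y = 3.55 × 1.27 = 4.509 m²
P = b + 2y = 3.55 + 2×1.27 = 6.090 m
R = A/P = 4.509/6.090 = 0.7403 m
Q = (1/n)·A·R^(2/3)·S^(1/2) = (1/0.023) × 4.509 × 0.7403^(2/3) × 0.0031^(1/2) = 8.932 m³/s

8.93 m³/s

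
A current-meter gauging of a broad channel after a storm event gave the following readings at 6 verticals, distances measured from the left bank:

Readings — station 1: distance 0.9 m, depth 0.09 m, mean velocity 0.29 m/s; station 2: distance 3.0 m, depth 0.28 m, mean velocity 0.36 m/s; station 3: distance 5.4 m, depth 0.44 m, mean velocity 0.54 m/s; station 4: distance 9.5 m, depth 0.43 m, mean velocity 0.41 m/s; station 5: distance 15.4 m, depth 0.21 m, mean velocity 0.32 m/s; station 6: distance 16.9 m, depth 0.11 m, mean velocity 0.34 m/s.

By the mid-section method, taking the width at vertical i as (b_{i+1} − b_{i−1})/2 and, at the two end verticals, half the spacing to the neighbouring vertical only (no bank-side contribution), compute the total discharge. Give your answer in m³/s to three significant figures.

2.18 m³/s

w_1 = (3.0 − 0.9)/2 = 1.05 m; q_1 = 0.29 × 0.09 × 1.05 = 0.02741 m³/s
w_2 = (5.4 − 0.9)/2 = 2.25 m; q_2 = 0.36 × 0.28 × 2.25 = 0.2268 m³/s
w_3 = (9.5 − 3.0)/2 = 3.25 m; q_3 = 0.54 × 0.44 × 3.25 = 0.7722 m³/s
w_4 = (15.4 − 5.4)/2 = 5 m; q_4 = 0.41 × 0.43 × 5 = 0.8815 m³/s
w_5 = (16.9 − 9.5)/2 = 3.7 m; q_5 = 0.32 × 0.21 × 3.7 = 0.2486 m³/s
w_6 = (16.9 − 15.4)/2 = 0.75 m; q_6 = 0.34 × 0.11 × 0.75 = 0.02805 m³/s
Q = Σ qᵢ = 2.185 m³/s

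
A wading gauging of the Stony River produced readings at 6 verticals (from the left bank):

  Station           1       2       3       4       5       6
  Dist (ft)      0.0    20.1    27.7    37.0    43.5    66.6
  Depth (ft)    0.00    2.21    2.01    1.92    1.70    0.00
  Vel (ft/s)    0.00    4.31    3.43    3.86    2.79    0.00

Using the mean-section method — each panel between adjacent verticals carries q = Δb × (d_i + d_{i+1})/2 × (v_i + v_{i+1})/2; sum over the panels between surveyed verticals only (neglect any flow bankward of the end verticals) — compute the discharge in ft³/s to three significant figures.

243 ft³/s

Panel 1-2: Δb = 20.1 ft, d̄ = (0.00+2.21)/2 = 1.105, v̄ = (0.00+4.31)/2 = 2.155 → q = 20.1×1.105×2.155 = 47.86 ft³/s
Panel 2-3: Δb = 7.6 ft, d̄ = (2.21+2.01)/2 = 2.11, v̄ = (4.31+3.43)/2 = 3.87 → q = 7.6×2.11×3.87 = 62.06 ft³/s
Panel 3-4: Δb = 9.3 ft, d̄ = (2.01+1.92)/2 = 1.965, v̄ = (3.43+3.86)/2 = 3.645 → q = 9.3×1.965×3.645 = 66.61 ft³/s
Panel 4-5: Δb = 6.5 ft, d̄ = (1.92+1.70)/2 = 1.81, v̄ = (3.86+2.79)/2 = 3.325 → q = 6.5×1.81×3.325 = 39.12 ft³/s
Panel 5-6: Δb = 23.1 ft, d̄ = (1.70+0.00)/2 = 0.85, v̄ = (2.79+0.00)/2 = 1.395 → q = 23.1×0.85×1.395 = 27.39 ft³/s
Q = Σ q = 243.0 ft³/s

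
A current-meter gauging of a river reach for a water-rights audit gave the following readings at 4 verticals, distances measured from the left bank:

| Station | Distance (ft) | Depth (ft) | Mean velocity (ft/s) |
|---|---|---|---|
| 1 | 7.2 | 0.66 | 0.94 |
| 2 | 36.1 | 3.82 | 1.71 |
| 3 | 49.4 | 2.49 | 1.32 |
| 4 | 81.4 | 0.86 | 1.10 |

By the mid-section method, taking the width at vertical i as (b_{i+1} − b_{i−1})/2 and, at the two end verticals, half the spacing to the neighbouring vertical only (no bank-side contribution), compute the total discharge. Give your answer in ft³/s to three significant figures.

w_1 = (36.1 − 7.2)/2 = 14.45 ft; q_1 = 0.94 × 0.66 × 14.45 = 8.965 ft³/s
w_2 = (49.4 − 7.2)/2 = 21.1 ft; q_2 = 1.71 × 3.82 × 21.1 = 137.8 ft³/s
w_3 = (81.4 − 36.1)/2 = 22.65 ft; q_3 = 1.32 × 2.49 × 22.65 = 74.45 ft³/s
w_4 = (81.4 − 49.4)/2 = 16 ft; q_4 = 1.10 × 0.86 × 16 = 15.14 ft³/s
Q = Σ qᵢ = 236.4 ft³/s

236 ft³/s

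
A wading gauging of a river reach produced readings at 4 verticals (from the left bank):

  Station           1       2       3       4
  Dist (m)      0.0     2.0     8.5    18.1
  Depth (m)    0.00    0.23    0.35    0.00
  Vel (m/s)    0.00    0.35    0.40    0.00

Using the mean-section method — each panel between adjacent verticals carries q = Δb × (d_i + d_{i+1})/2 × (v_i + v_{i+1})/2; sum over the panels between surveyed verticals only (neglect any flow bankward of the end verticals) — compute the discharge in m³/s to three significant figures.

Panel 1-2: Δb = 2 m, d̄ = (0.00+0.23)/2 = 0.115, v̄ = (0.00+0.35)/2 = 0.175 → q = 2×0.115×0.175 = 0.04025 m³/s
Panel 2-3: Δb = 6.5 m, d̄ = (0.23+0.35)/2 = 0.29, v̄ = (0.35+0.40)/2 = 0.375 → q = 6.5×0.29×0.375 = 0.7069 m³/s
Panel 3-4: Δb = 9.6 m, d̄ = (0.35+0.00)/2 = 0.175, v̄ = (0.40+0.00)/2 = 0.2 → q = 9.6×0.175×0.2 = 0.3360 m³/s
Q = Σ q = 1.083 m³/s

1.08 m³/s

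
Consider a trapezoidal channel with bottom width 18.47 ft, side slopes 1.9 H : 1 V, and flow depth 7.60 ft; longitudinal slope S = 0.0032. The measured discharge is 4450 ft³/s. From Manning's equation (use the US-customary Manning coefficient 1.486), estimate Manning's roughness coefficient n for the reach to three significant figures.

A = (b + z·y)·y = (18.47 + 1.9×7.60)×7.60 = 250.1 ft²
P = b + 2y√(1+z²) = 18.47 + 2×7.60×√(1+1.9²) = 51.11 ft
R = A/P = 250.1/51.11 = 4.894 ft
n = (1.486/Q)·A·R^(2/3)·S^(1/2) = (1.486/4450) × 250.1 × 2.883 × 0.05657 = 0.01362

0.0136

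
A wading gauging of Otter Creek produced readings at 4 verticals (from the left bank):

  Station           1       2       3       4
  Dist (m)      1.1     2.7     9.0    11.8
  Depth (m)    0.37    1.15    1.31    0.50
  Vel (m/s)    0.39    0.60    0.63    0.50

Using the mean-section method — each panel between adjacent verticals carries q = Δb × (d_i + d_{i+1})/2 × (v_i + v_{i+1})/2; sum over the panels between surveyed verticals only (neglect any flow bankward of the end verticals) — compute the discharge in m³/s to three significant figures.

Panel 1-2: Δb = 1.6 m, d̄ = (0.37+1.15)/2 = 0.76, v̄ = (0.39+0.60)/2 = 0.495 → q = 1.6×0.76×0.495 = 0.6019 m³/s
Panel 2-3: Δb = 6.3 m, d̄ = (1.15+1.31)/2 = 1.23, v̄ = (0.60+0.63)/2 = 0.615 → q = 6.3×1.23×0.615 = 4.766 m³/s
Panel 3-4: Δb = 2.8 m, d̄ = (1.31+0.50)/2 = 0.905, v̄ = (0.63+0.50)/2 = 0.565 → q = 2.8×0.905×0.565 = 1.432 m³/s
Q = Σ q = 6.799 m³/s

6.80 m³/s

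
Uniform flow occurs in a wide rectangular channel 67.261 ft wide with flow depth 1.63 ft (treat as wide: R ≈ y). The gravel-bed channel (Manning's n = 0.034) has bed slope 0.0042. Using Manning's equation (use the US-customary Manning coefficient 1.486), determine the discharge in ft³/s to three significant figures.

430 ft³/s

A = b·y = 67.261 × 1.63 = 109.6 ft²
Wide channel: R ≈ y = 1.63 ft
Q = (1.486/n)·A·R^(2/3)·S^(1/2) = (1.486/0.034) × 109.6 × 1.630^(2/3) × 0.0042^(1/2) = 430.1 ft³/s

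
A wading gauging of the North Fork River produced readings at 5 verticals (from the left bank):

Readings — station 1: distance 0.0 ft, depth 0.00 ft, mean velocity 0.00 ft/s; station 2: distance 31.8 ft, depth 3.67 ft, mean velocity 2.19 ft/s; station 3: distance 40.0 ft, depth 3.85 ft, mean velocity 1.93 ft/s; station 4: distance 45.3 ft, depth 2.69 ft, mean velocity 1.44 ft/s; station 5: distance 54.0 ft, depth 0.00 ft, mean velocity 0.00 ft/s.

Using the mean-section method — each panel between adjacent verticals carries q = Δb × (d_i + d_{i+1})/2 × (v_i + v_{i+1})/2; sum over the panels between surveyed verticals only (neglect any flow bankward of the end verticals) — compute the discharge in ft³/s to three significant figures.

Panel 1-2: Δb = 31.8 ft, d̄ = (0.00+3.67)/2 = 1.835, v̄ = (0.00+2.19)/2 = 1.095 → q = 31.8×1.835×1.095 = 63.90 ft³/s
Panel 2-3: Δb = 8.2 ft, d̄ = (3.67+3.85)/2 = 3.76, v̄ = (2.19+1.93)/2 = 2.06 → q = 8.2×3.76×2.06 = 63.51 ft³/s
Panel 3-4: Δb = 5.3 ft, d̄ = (3.85+2.69)/2 = 3.27, v̄ = (1.93+1.44)/2 = 1.685 → q = 5.3×3.27×1.685 = 29.20 ft³/s
Panel 4-5: Δb = 8.7 ft, d̄ = (2.69+0.00)/2 = 1.345, v̄ = (1.44+0.00)/2 = 0.72 → q = 8.7×1.345×0.72 = 8.425 ft³/s
Q = Σ q = 165.0 ft³/s

165 ft³/s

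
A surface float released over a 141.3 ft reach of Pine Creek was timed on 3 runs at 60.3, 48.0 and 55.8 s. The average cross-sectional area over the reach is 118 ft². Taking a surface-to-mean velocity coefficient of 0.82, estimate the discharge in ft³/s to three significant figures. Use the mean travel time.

250 ft³/s

t̄ = (60.3 + 48.0 + 55.8) / 3 = 54.7 s
v_surface = L / t̄ = 141.3 / 54.7 = 2.583 ft/s
v_mean = 0.82 × 2.583 = 2.118 ft/s
Q = A × v_mean = 118 × 2.118 = 249.9 ft³/s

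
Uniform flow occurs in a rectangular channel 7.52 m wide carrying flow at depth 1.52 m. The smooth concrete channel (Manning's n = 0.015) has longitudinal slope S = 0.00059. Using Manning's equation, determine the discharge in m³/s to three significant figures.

19.5 m³/s

A = b·y = 7.52 × 1.52 = 11.43 m²
P = b + 2y = 7.52 + 2×1.52 = 10.56 m
R = A/P = 11.43/10.56 = 1.082 m
Q = (1/n)·A·R^(2/3)·S^(1/2) = (1/0.015) × 11.43 × 1.082^(2/3) × 0.00059^(1/2) = 19.51 m³/s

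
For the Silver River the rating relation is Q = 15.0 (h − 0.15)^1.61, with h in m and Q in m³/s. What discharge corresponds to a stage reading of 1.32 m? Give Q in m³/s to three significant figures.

Q = 15.0 × (1.32 − 0.15)^1.61 = 15.0 × 1.17^1.61 = 19.31 m³/s

19.3 m³/s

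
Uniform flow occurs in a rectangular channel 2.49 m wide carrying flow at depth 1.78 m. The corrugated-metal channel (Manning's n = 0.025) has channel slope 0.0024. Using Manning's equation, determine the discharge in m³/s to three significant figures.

A = b·y = 2.49 × 1.78 = 4.432 m²
P = b + 2y = 2.49 + 2×1.78 = 6.050 m
R = A/P = 4.432/6.050 = 0.7326 m
Q = (1/n)·A·R^(2/3)·S^(1/2) = (1/0.025) × 4.432 × 0.7326^(2/3) × 0.0024^(1/2) = 7.058 m³/s

7.06 m³/s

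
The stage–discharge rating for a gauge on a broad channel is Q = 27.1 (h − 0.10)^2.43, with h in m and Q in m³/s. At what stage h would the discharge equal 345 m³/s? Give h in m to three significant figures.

h − h₀ = (Q/C)^(1/b) = (345/27.1)^(1/2.43) = 2.849 m
h = 0.10 + 2.849 = 2.949 m

2.95 m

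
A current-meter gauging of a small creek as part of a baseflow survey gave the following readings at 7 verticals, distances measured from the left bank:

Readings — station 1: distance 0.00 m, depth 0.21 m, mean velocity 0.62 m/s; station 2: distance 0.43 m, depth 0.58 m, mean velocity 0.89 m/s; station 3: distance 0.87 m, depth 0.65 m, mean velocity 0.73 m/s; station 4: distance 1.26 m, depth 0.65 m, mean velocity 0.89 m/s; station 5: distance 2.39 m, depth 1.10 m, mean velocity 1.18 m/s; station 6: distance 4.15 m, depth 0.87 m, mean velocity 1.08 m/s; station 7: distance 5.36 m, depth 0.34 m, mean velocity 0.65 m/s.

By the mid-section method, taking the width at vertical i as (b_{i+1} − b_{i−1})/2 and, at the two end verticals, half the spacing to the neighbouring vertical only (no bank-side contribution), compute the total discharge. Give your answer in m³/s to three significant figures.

4.29 m³/s

w_1 = (0.43 − 0.00)/2 = 0.215 m; q_1 = 0.62 × 0.21 × 0.215 = 0.02799 m³/s
w_2 = (0.87 − 0.00)/2 = 0.435 m; q_2 = 0.89 × 0.58 × 0.435 = 0.2245 m³/s
w_3 = (1.26 − 0.43)/2 = 0.415 m; q_3 = 0.73 × 0.65 × 0.415 = 0.1969 m³/s
w_4 = (2.39 − 0.87)/2 = 0.76 m; q_4 = 0.89 × 0.65 × 0.76 = 0.4397 m³/s
w_5 = (4.15 − 1.26)/2 = 1.445 m; q_5 = 1.18 × 1.10 × 1.445 = 1.876 m³/s
w_6 = (5.36 − 2.39)/2 = 1.485 m; q_6 = 1.08 × 0.87 × 1.485 = 1.395 m³/s
w_7 = (5.36 − 4.15)/2 = 0.605 m; q_7 = 0.65 × 0.34 × 0.605 = 0.1337 m³/s
Q = Σ qᵢ = 4.294 m³/s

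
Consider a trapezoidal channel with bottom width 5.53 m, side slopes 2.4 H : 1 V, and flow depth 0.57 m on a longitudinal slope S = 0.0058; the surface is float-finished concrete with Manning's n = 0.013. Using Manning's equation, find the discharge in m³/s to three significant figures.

A = (b + z·y)·y = (5.53 + 2.4×0.57)×0.57 = 3.932 m²
P = b + 2y√(1+z²) = 5.53 + 2×0.57×√(1+2.4²) = 8.494 m
R = A/P = 3.932/8.494 = 0.4629 m
Q = (1/n)·A·R^(2/3)·S^(1/2) = (1/0.013) × 3.932 × 0.4629^(2/3) × 0.0058^(1/2) = 13.78 m³/s

13.8 m³/s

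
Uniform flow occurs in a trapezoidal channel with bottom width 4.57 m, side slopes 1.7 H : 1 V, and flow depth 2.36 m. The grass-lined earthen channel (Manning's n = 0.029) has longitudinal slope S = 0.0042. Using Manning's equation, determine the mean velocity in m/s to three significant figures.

A = (b + z·y)·y = (4.57 + 1.7×2.36)×2.36 = 20.25 m²
P = b + 2y√(1+z²) = 4.57 + 2×2.36×√(1+1.7²) = 13.88 m
R = A/P = 20.25/13.88 = 1.459 m
Q = (1/n)·A·R^(2/3)·S^(1/2) = (1/0.029) × 20.25 × 1.459^(2/3) × 0.0042^(1/2) = 58.23 m³/s
V = Q/A = 58.23/20.25 = 2.875 m/s

2.88 m/s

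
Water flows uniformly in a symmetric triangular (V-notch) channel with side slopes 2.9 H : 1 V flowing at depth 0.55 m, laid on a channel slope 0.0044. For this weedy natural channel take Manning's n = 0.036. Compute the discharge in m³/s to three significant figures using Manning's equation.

0.658 m³/s

A = z·y² = 2.9×0.55² = 0.8773 m²
P = 2y√(1+z²) = 2×0.55×√(1+2.9²) = 3.374 m
R = A/P = 0.8773/3.374 = 0.2600 m
Q = (1/n)·A·R^(2/3)·S^(1/2) = (1/0.036) × 0.8773 × 0.2600^(2/3) × 0.0044^(1/2) = 0.6584 m³/s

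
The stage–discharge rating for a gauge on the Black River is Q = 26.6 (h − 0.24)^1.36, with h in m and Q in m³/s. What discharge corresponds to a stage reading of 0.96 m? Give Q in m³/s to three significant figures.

Q = 26.6 × (0.96 − 0.24)^1.36 = 26.6 × 0.72^1.36 = 17.02 m³/s

17.0 m³/s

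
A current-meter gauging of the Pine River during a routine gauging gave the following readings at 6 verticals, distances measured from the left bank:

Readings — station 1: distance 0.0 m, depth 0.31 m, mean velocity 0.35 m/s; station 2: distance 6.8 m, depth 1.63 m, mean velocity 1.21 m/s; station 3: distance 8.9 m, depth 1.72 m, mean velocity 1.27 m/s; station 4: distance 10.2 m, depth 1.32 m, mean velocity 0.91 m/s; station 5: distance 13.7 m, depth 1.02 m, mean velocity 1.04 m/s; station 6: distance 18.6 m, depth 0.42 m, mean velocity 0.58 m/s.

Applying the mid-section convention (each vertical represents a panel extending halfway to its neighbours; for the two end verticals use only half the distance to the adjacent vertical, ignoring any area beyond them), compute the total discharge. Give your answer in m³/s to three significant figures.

w_1 = (6.8 − 0.0)/2 = 3.4 m; q_1 = 0.35 × 0.31 × 3.4 = 0.3689 m³/s
w_2 = (8.9 − 0.0)/2 = 4.45 m; q_2 = 1.21 × 1.63 × 4.45 = 8.777 m³/s
w_3 = (10.2 − 6.8)/2 = 1.7 m; q_3 = 1.27 × 1.72 × 1.7 = 3.713 m³/s
w_4 = (13.7 − 8.9)/2 = 2.4 m; q_4 = 0.91 × 1.32 × 2.4 = 2.883 m³/s
w_5 = (18.6 − 10.2)/2 = 4.2 m; q_5 = 1.04 × 1.02 × 4.2 = 4.455 m³/s
w_6 = (18.6 − 13.7)/2 = 2.45 m; q_6 = 0.58 × 0.42 × 2.45 = 0.5968 m³/s
Q = Σ qᵢ = 20.79 m³/s

20.8 m³/s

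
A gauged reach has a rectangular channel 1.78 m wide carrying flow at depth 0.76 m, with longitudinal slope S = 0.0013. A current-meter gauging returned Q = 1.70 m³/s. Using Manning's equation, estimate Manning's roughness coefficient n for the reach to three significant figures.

A = b·y = 1.78 × 0.76 = 1.353 m²
P = b + 2y = 1.78 + 2×0.76 = 3.300 m
R = A/P = 1.353/3.300 = 0.4099 m
n = (1/Q)·A·R^(2/3)·S^(1/2) = (1/1.70) × 1.353 × 0.5518 × 0.03606 = 0.01583

0.0158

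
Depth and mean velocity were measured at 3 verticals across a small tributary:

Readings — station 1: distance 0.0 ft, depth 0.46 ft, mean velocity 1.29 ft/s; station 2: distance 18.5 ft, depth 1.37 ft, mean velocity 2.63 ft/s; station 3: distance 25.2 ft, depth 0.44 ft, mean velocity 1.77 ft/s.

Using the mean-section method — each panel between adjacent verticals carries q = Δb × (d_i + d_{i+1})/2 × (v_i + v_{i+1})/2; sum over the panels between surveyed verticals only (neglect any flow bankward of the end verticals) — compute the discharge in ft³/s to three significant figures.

Panel 1-2: Δb = 18.5 ft, d̄ = (0.46+1.37)/2 = 0.915, v̄ = (1.29+2.63)/2 = 1.96 → q = 18.5×0.915×1.96 = 33.18 ft³/s
Panel 2-3: Δb = 6.7 ft, d̄ = (1.37+0.44)/2 = 0.905, v̄ = (2.63+1.77)/2 = 2.2 → q = 6.7×0.905×2.2 = 13.34 ft³/s
Q = Σ q = 46.52 ft³/s

46.5 ft³/s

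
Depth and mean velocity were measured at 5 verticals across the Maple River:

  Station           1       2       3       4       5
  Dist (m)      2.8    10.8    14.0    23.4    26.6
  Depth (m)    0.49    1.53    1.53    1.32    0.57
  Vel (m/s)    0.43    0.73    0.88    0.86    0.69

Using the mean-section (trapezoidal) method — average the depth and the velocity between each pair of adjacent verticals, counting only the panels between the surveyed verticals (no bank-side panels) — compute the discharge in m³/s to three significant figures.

22.6 m³/s

Panel 1-2: Δb = 8 m, d̄ = (0.49+1.53)/2 = 1.01, v̄ = (0.43+0.73)/2 = 0.58 → q = 8×1.01×0.58 = 4.686 m³/s
Panel 2-3: Δb = 3.2 m, d̄ = (1.53+1.53)/2 = 1.53, v̄ = (0.73+0.88)/2 = 0.805 → q = 3.2×1.53×0.805 = 3.941 m³/s
Panel 3-4: Δb = 9.4 m, d̄ = (1.53+1.32)/2 = 1.425, v̄ = (0.88+0.86)/2 = 0.87 → q = 9.4×1.425×0.87 = 11.65 m³/s
Panel 4-5: Δb = 3.2 m, d̄ = (1.32+0.57)/2 = 0.945, v̄ = (0.86+0.69)/2 = 0.775 → q = 3.2×0.945×0.775 = 2.344 m³/s
Q = Σ q = 22.62 m³/s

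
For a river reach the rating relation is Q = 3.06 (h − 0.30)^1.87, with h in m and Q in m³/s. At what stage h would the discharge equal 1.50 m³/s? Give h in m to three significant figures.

0.983 m

h − h₀ = (Q/C)^(1/b) = (1.50/3.06)^(1/1.87) = 0.6830 m
h = 0.30 + 0.6830 = 0.9830 m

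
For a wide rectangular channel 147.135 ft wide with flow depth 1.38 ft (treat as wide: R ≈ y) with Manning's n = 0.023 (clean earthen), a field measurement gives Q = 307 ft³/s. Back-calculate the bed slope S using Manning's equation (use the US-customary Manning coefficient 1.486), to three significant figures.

A = b·y = 147.135 × 1.38 = 203.0 ft²
Wide channel: R ≈ y = 1.38 ft
S = (Q·n / (1.486·A·R^(2/3)))² = (307×0.023 / (1.486×203.0×1.240))² = 0.0003565

0.000356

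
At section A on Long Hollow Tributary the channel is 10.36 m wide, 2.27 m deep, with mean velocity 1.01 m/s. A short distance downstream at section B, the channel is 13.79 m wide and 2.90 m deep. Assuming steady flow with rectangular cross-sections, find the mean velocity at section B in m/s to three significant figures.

0.594 m/s

Q = A₁V₁ = (10.36×2.27) × 1.01 = 23.75 m³/s
A₂ = 13.79 × 2.90 = 39.99 m²
V₂ = Q/A₂ = 23.75/39.99 = 0.5939 m/s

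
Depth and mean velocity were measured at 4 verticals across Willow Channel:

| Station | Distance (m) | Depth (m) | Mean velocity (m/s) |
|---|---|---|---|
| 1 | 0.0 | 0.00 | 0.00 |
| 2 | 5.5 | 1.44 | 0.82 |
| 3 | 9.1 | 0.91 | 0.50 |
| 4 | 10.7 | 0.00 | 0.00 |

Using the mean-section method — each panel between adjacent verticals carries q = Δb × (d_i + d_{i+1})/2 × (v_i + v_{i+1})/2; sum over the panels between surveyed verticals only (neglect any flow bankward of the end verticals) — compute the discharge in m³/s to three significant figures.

4.60 m³/s

Panel 1-2: Δb = 5.5 m, d̄ = (0.00+1.44)/2 = 0.72, v̄ = (0.00+0.82)/2 = 0.41 → q = 5.5×0.72×0.41 = 1.624 m³/s
Panel 2-3: Δb = 3.6 m, d̄ = (1.44+0.91)/2 = 1.175, v̄ = (0.82+0.50)/2 = 0.66 → q = 3.6×1.175×0.66 = 2.792 m³/s
Panel 3-4: Δb = 1.6 m, d̄ = (0.91+0.00)/2 = 0.455, v̄ = (0.50+0.00)/2 = 0.25 → q = 1.6×0.455×0.25 = 0.1820 m³/s
Q = Σ q = 4.597 m³/s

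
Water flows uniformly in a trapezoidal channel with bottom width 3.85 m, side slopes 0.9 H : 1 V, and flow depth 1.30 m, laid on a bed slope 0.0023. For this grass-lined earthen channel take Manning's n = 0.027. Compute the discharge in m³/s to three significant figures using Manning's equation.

10.7 m³/s

A = (b + z·y)·y = (3.85 + 0.9×1.30)×1.30 = 6.526 m²
P = b + 2y√(1+z²) = 3.85 + 2×1.30×√(1+0.9²) = 7.348 m
R = A/P = 6.526/7.348 = 0.8881 m
Q = (1/n)·A·R^(2/3)·S^(1/2) = (1/0.027) × 6.526 × 0.8881^(2/3) × 0.0023^(1/2) = 10.71 m³/s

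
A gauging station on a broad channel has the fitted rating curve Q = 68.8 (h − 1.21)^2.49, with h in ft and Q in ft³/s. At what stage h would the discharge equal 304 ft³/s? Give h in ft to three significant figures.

3.03 ft

h − h₀ = (Q/C)^(1/b) = (304/68.8)^(1/2.49) = 1.816 ft
h = 1.21 + 1.816 = 3.026 ft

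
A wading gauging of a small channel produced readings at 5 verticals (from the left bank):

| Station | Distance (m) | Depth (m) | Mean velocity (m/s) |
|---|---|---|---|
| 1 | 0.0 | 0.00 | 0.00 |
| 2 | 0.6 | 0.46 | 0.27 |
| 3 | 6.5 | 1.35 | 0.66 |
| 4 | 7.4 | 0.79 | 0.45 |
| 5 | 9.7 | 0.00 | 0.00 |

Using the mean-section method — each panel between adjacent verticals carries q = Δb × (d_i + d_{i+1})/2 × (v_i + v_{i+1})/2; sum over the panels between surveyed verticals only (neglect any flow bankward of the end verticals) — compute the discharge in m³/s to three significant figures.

Panel 1-2: Δb = 0.6 m, d̄ = (0.00+0.46)/2 = 0.23, v̄ = (0.00+0.27)/2 = 0.135 → q = 0.6×0.23×0.135 = 0.01863 m³/s
Panel 2-3: Δb = 5.9 m, d̄ = (0.46+1.35)/2 = 0.905, v̄ = (0.27+0.66)/2 = 0.465 → q = 5.9×0.905×0.465 = 2.483 m³/s
Panel 3-4: Δb = 0.9 m, d̄ = (1.35+0.79)/2 = 1.07, v̄ = (0.66+0.45)/2 = 0.555 → q = 0.9×1.07×0.555 = 0.5345 m³/s
Panel 4-5: Δb = 2.3 m, d̄ = (0.79+0.00)/2 = 0.395, v̄ = (0.45+0.00)/2 = 0.225 → q = 2.3×0.395×0.225 = 0.2044 m³/s
Q = Σ q = 3.240 m³/s

3.24 m³/s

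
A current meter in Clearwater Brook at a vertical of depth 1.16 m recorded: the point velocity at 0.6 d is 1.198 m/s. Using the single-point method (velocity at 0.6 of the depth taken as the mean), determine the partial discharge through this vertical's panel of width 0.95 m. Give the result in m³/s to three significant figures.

v̄ = v₀.₆ = 1.198 m/s
q = v̄ × d × w = 1.198 × 1.16 × 0.95 = 1.320 m³/s

1.32 m³/s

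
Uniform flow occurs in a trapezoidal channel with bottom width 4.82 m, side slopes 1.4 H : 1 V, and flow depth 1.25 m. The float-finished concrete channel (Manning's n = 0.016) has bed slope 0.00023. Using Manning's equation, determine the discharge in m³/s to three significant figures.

A = (b + z·y)·y = (4.82 + 1.4×1.25)×1.25 = 8.213 m²
P = b + 2y√(1+z²) = 4.82 + 2×1.25×√(1+1.4²) = 9.121 m
R = A/P = 8.213/9.121 = 0.9004 m
Q = (1/n)·A·R^(2/3)·S^(1/2) = (1/0.016) × 8.213 × 0.9004^(2/3) × 0.00023^(1/2) = 7.258 m³/s

7.26 m³/s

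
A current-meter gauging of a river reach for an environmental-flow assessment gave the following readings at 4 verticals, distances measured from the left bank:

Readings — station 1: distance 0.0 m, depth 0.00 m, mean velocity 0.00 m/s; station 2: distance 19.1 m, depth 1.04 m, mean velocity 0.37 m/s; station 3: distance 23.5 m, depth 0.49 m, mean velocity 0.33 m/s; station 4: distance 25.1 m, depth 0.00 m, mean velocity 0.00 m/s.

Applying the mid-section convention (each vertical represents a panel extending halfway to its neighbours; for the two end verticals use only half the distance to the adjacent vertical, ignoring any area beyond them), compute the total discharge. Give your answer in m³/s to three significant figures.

5.01 m³/s

w_2 = (23.5 − 0.0)/2 = 11.75 m; q_2 = 0.37 × 1.04 × 11.75 = 4.521 m³/s
w_3 = (25.1 − 19.1)/2 = 3 m; q_3 = 0.33 × 0.49 × 3 = 0.4851 m³/s
Stations 1, 4 contribute zero (depth or velocity is 0).
Q = Σ qᵢ = 5.007 m³/s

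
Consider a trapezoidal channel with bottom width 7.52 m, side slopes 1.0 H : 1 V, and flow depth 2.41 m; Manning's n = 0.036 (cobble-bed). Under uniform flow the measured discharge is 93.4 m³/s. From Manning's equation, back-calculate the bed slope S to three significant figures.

0.00997

A = (b + z·y)·y = (7.52 + 1.0×2.41)×2.41 = 23.93 m²
P = b + 2y√(1+z²) = 7.52 + 2×2.41×√(1+1.0²) = 14.34 m
R = A/P = 23.93/14.34 = 1.669 m
S = (Q·n / (1·A·R^(2/3)))² = (93.4×0.036 / (1×23.93×1.407))² = 0.009969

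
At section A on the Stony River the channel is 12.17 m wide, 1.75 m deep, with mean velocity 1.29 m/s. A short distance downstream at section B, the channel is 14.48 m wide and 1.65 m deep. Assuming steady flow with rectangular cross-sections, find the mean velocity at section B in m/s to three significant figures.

Q = A₁V₁ = (12.17×1.75) × 1.29 = 27.47 m³/s
A₂ = 14.48 × 1.65 = 23.89 m²
V₂ = Q/A₂ = 27.47/23.89 = 1.150 m/s

1.15 m/s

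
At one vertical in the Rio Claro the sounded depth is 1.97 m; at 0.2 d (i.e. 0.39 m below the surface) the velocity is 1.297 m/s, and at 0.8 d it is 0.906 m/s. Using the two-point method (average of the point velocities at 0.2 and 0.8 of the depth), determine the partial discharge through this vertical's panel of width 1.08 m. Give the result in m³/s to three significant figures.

2.34 m³/s

v̄ = (1.297 + 0.906) / 2 = 1.102 m/s
q = v̄ × d × w = 1.102 × 1.97 × 1.08 = 2.344 m³/s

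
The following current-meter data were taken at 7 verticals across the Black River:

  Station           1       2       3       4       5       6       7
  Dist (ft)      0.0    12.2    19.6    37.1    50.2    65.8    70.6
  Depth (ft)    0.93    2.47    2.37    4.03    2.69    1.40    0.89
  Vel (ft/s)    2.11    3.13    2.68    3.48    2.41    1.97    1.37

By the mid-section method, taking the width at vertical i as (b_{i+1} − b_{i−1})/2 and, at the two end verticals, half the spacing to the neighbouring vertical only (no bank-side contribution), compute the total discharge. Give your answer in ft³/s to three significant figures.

505 ft³/s

w_1 = (12.2 − 0.0)/2 = 6.1 ft; q_1 = 2.11 × 0.93 × 6.1 = 11.97 ft³/s
w_2 = (19.6 − 0.0)/2 = 9.8 ft; q_2 = 3.13 × 2.47 × 9.8 = 75.76 ft³/s
w_3 = (37.1 − 12.2)/2 = 12.45 ft; q_3 = 2.68 × 2.37 × 12.45 = 79.08 ft³/s
w_4 = (50.2 − 19.6)/2 = 15.3 ft; q_4 = 3.48 × 4.03 × 15.3 = 214.6 ft³/s
w_5 = (65.8 − 37.1)/2 = 14.35 ft; q_5 = 2.41 × 2.69 × 14.35 = 93.03 ft³/s
w_6 = (70.6 − 50.2)/2 = 10.2 ft; q_6 = 1.97 × 1.40 × 10.2 = 28.13 ft³/s
w_7 = (70.6 − 65.8)/2 = 2.4 ft; q_7 = 1.37 × 0.89 × 2.4 = 2.926 ft³/s
Q = Σ qᵢ = 505.5 ft³/s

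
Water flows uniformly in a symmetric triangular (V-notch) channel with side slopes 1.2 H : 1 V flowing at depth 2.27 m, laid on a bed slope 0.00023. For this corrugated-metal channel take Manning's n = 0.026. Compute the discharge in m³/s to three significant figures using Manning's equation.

3.29 m³/s

A = z·y² = 1.2×2.27² = 6.183 m²
P = 2y√(1+z²) = 2×2.27×√(1+1.2²) = 7.092 m
R = A/P = 6.183/7.092 = 0.8719 m
Q = (1/n)·A·R^(2/3)·S^(1/2) = (1/0.026) × 6.183 × 0.8719^(2/3) × 0.00023^(1/2) = 3.292 m³/s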